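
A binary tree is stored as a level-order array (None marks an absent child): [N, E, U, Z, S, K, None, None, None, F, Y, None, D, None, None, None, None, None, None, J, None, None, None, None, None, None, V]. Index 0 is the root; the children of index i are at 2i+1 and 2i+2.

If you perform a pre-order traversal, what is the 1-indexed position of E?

Pre-order visits the node, then its left subtree, then its right subtree.
Visit N.
At N: go left to E.
  Visit E.
  At E: go left to Z.
    Z is a leaf — visit Z.
  At E: go right to S.
    Visit S.
    At S: go left to F.
      Visit F.
      At F: go left to J.
        J is a leaf — visit J.
      At F: no right child.
    At S: go right to Y.
      Y is a leaf — visit Y.
At N: go right to U.
  Visit U.
  At U: go left to K.
    Visit K.
    At K: no left child.
    At K: go right to D.
      Visit D.
      At D: no left child.
      At D: go right to V.
        V is a leaf — visit V.
  At U: no right child.
Full pre-order sequence: N, E, Z, S, F, J, Y, U, K, D, V.

2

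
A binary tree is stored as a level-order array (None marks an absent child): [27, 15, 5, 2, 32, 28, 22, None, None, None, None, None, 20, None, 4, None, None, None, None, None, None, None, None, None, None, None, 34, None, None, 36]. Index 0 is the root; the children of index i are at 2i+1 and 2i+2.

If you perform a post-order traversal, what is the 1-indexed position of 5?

10

Post-order visits the left subtree, then the right subtree, then the node.
At 27: go left to 15.
  At 15: go left to 2.
    2 is a leaf — visit 2.
  At 15: go right to 32.
    32 is a leaf — visit 32.
  Visit 15.
At 27: go right to 5.
  At 5: go left to 28.
    At 28: no left child.
    At 28: go right to 20.
      At 20: no left child.
      At 20: go right to 34.
        34 is a leaf — visit 34.
      Visit 20.
    Visit 28.
  At 5: go right to 22.
    At 22: no left child.
    At 22: go right to 4.
      At 4: go left to 36.
        36 is a leaf — visit 36.
      At 4: no right child.
      Visit 4.
    Visit 22.
  Visit 5.
Visit 27.
Full post-order sequence: 2, 32, 15, 34, 20, 28, 36, 4, 22, 5, 27.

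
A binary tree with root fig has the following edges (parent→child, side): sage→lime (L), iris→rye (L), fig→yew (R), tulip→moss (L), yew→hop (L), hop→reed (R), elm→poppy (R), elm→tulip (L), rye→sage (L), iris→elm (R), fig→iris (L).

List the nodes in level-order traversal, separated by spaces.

fig iris yew rye elm hop sage tulip poppy reed lime moss

Level-order visits nodes level by level from the root, left to right within each level.
Level 0: fig
Level 1: iris, yew
Level 2: rye, elm, hop
Level 3: sage, tulip, poppy, reed
Level 4: lime, moss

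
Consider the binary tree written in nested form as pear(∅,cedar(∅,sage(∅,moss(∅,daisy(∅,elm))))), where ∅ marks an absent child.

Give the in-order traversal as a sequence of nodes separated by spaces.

pear cedar sage moss daisy elm

In-order visits the left subtree, then the node, then the right subtree.
At pear: no left child.
Visit pear.
At pear: go right to cedar.
  At cedar: no left child.
  Visit cedar.
  At cedar: go right to sage.
    At sage: no left child.
    Visit sage.
    At sage: go right to moss.
      At moss: no left child.
      Visit moss.
      At moss: go right to daisy.
        At daisy: no left child.
        Visit daisy.
        At daisy: go right to elm.
          elm is a leaf — visit elm.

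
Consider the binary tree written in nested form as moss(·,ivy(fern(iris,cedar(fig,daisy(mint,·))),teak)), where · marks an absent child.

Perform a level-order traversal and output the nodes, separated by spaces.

Level-order visits nodes level by level from the root, left to right within each level.
Level 0: moss
Level 1: ivy
Level 2: fern, teak
Level 3: iris, cedar
Level 4: fig, daisy
Level 5: mint

moss ivy fern teak iris cedar fig daisy mint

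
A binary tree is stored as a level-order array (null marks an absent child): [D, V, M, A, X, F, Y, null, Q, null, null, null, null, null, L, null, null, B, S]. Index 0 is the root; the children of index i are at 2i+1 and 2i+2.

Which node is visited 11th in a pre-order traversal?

Pre-order visits the node, then its left subtree, then its right subtree.
Visit D.
At D: go left to V.
  Visit V.
  At V: go left to A.
    Visit A.
    At A: no left child.
    At A: go right to Q.
      Visit Q.
      At Q: go left to B.
        B is a leaf — visit B.
      At Q: go right to S.
        S is a leaf — visit S.
  At V: go right to X.
    X is a leaf — visit X.
At D: go right to M.
  Visit M.
  At M: go left to F.
    F is a leaf — visit F.
  At M: go right to Y.
    Visit Y.
    At Y: no left child.
    At Y: go right to L.
      L is a leaf — visit L.
Full pre-order sequence: D, V, A, Q, B, S, X, M, F, Y, L.

L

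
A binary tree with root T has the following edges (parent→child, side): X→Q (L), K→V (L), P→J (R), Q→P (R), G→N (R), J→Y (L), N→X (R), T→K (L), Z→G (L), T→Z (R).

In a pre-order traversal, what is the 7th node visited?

Pre-order visits the node, then its left subtree, then its right subtree.
Visit T.
At T: go left to K.
  Visit K.
  At K: go left to V.
    V is a leaf — visit V.
  At K: no right child.
At T: go right to Z.
  Visit Z.
  At Z: go left to G.
    Visit G.
    At G: no left child.
    At G: go right to N.
      Visit N.
      At N: no left child.
      At N: go right to X.
        Visit X.
        At X: go left to Q.
          Visit Q.
          At Q: no left child.
          At Q: go right to P.
            Visit P.
            At P: no left child.
            At P: go right to J.
              Visit J.
              At J: go left to Y.
                Y is a leaf — visit Y.
              At J: no right child.
        At X: no right child.
  At Z: no right child.
Full pre-order sequence: T, K, V, Z, G, N, X, Q, P, J, Y.

X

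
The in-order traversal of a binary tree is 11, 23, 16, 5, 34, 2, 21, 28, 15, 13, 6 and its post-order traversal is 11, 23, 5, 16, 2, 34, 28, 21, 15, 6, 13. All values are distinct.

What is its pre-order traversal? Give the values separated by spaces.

13 15 21 34 16 23 11 5 2 28 6

The last element of post-order is the root; it splits in-order into left and right subtrees.
Root 13: left subtree has 9 nodes {11, 23, 16, 5, 34, 2, 21, 28, 15}, right has 1 {6}.
  Root 15: left subtree has 8 nodes {11, 23, 16, 5, 34, 2, 21, 28}, right has 0 { }.
    Root 21: left subtree has 6 nodes {11, 23, 16, 5, 34, 2}, right has 1 {28}.
      Root 34: left subtree has 4 nodes {11, 23, 16, 5}, right has 1 {2}.
        Root 16: left subtree has 2 nodes {11, 23}, right has 1 {5}.
          Root 23: left subtree has 1 node {11}, right has 0 { }.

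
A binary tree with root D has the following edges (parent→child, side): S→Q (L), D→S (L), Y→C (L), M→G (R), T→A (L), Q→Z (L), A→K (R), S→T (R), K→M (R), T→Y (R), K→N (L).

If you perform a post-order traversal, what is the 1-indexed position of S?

11

Post-order visits the left subtree, then the right subtree, then the node.
At D: go left to S.
  At S: go left to Q.
    At Q: go left to Z.
      Z is a leaf — visit Z.
    At Q: no right child.
    Visit Q.
  At S: go right to T.
    At T: go left to A.
      At A: no left child.
      At A: go right to K.
        At K: go left to N.
          N is a leaf — visit N.
        At K: go right to M.
          At M: no left child.
          At M: go right to G.
            G is a leaf — visit G.
          Visit M.
        Visit K.
      Visit A.
    At T: go right to Y.
      At Y: go left to C.
        C is a leaf — visit C.
      At Y: no right child.
      Visit Y.
    Visit T.
  Visit S.
At D: no right child.
Visit D.
Full post-order sequence: Z, Q, N, G, M, K, A, C, Y, T, S, D.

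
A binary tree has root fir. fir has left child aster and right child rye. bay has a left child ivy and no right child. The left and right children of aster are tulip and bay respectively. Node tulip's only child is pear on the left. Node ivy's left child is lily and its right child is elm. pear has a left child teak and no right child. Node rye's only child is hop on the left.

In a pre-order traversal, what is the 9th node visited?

elm

Pre-order visits the node, then its left subtree, then its right subtree.
Visit fir.
At fir: go left to aster.
  Visit aster.
  At aster: go left to tulip.
    Visit tulip.
    At tulip: go left to pear.
      Visit pear.
      At pear: go left to teak.
        teak is a leaf — visit teak.
      At pear: no right child.
    At tulip: no right child.
  At aster: go right to bay.
    Visit bay.
    At bay: go left to ivy.
      Visit ivy.
      At ivy: go left to lily.
        lily is a leaf — visit lily.
      At ivy: go right to elm.
        elm is a leaf — visit elm.
    At bay: no right child.
At fir: go right to rye.
  Visit rye.
  At rye: go left to hop.
    hop is a leaf — visit hop.
  At rye: no right child.
Full pre-order sequence: fir, aster, tulip, pear, teak, bay, ivy, lily, elm, rye, hop.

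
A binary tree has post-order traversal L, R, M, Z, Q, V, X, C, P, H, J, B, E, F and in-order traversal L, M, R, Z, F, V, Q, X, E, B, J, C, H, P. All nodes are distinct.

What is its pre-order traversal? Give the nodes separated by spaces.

F Z M L R E X V Q B J H C P

The last element of post-order is the root; it splits in-order into left and right subtrees.
Root F: left subtree has 4 nodes {L, M, R, Z}, right has 9 {V, Q, X, E, B, J, C, H, P}.
  Root Z: left subtree has 3 nodes {L, M, R}, right has 0 { }.
    Root M: left subtree has 1 node {L}, right has 1 {R}.
  Root E: left subtree has 3 nodes {V, Q, X}, right has 5 {B, J, C, H, P}.
    Root X: left subtree has 2 nodes {V, Q}, right has 0 { }.
      Root V: left subtree has 0 nodes { }, right has 1 {Q}.
    Root B: left subtree has 0 nodes { }, right has 4 {J, C, H, P}.
      Root J: left subtree has 0 nodes { }, right has 3 {C, H, P}.
        Root H: left subtree has 1 node {C}, right has 1 {P}.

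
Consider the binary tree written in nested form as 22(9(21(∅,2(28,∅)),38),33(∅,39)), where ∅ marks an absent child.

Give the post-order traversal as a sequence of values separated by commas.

Post-order visits the left subtree, then the right subtree, then the node.
At 22: go left to 9.
  At 9: go left to 21.
    At 21: no left child.
    At 21: go right to 2.
      At 2: go left to 28.
        28 is a leaf — visit 28.
      At 2: no right child.
      Visit 2.
    Visit 21.
  At 9: go right to 38.
    38 is a leaf — visit 38.
  Visit 9.
At 22: go right to 33.
  At 33: no left child.
  At 33: go right to 39.
    39 is a leaf — visit 39.
  Visit 33.
Visit 22.

28, 2, 21, 38, 9, 39, 33, 22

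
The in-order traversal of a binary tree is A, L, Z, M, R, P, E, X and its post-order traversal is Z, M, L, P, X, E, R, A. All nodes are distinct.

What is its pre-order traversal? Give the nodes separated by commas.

The last element of post-order is the root; it splits in-order into left and right subtrees.
Root A: left subtree has 0 nodes { }, right has 7 {L, Z, M, R, P, E, X}.
  Root R: left subtree has 3 nodes {L, Z, M}, right has 3 {P, E, X}.
    Root L: left subtree has 0 nodes { }, right has 2 {Z, M}.
      Root M: left subtree has 1 node {Z}, right has 0 { }.
    Root E: left subtree has 1 node {P}, right has 1 {X}.

A, R, L, M, Z, E, P, X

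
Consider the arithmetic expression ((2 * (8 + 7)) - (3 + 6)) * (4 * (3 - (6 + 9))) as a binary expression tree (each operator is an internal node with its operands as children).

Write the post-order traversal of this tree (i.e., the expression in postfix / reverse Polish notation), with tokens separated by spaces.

2 8 7 + * 3 6 + - 4 3 6 9 + - * *

Post-order on an expression tree gives postfix notation: for each operator, emit left operand, right operand, then the operator.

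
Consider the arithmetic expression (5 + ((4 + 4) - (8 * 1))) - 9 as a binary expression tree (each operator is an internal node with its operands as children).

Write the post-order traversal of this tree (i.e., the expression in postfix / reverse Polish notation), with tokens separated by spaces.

Post-order on an expression tree gives postfix notation: for each operator, emit left operand, right operand, then the operator.

5 4 4 + 8 1 * - + 9 -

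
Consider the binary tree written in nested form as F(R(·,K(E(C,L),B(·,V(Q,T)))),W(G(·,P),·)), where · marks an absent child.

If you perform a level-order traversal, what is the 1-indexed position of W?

3

Level-order visits nodes level by level from the root, left to right within each level.
Level 0: F
Level 1: R, W
Level 2: K, G
Level 3: E, B, P
Level 4: C, L, V
Level 5: Q, T
Full level-order sequence: F, R, W, K, G, E, B, P, C, L, V, Q, T.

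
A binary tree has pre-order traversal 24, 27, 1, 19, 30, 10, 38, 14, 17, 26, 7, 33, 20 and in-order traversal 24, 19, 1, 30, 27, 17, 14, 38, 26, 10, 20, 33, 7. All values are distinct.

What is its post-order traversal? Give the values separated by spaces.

The first element of pre-order is the root; it splits in-order into left and right subtrees.
Root 24: left subtree has 0 nodes { }, right has 12 {19, 1, 30, 27, 17, 14, 38, 26, 10, 20, 33, 7}.
  Root 27: left subtree has 3 nodes {19, 1, 30}, right has 8 {17, 14, 38, 26, 10, 20, 33, 7}.
    Root 1: left subtree has 1 node {19}, right has 1 {30}.
    Root 10: left subtree has 4 nodes {17, 14, 38, 26}, right has 3 {20, 33, 7}.
      Root 38: left subtree has 2 nodes {17, 14}, right has 1 {26}.
        Root 14: left subtree has 1 node {17}, right has 0 { }.
      Root 7: left subtree has 2 nodes {20, 33}, right has 0 { }.
        Root 33: left subtree has 1 node {20}, right has 0 { }.

19 30 1 17 14 26 38 20 33 7 10 27 24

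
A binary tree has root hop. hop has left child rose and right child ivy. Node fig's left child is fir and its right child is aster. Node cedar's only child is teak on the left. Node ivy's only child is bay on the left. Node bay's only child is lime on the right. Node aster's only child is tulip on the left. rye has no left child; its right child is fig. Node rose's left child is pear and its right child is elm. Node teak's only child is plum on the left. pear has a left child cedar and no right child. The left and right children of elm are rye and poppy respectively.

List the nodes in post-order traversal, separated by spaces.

plum teak cedar pear fir tulip aster fig rye poppy elm rose lime bay ivy hop

Post-order visits the left subtree, then the right subtree, then the node.
At hop: go left to rose.
  At rose: go left to pear.
    At pear: go left to cedar.
      At cedar: go left to teak.
        At teak: go left to plum.
          plum is a leaf — visit plum.
        At teak: no right child.
        Visit teak.
      At cedar: no right child.
      Visit cedar.
    At pear: no right child.
    Visit pear.
  At rose: go right to elm.
    At elm: go left to rye.
      At rye: no left child.
      At rye: go right to fig.
        At fig: go left to fir.
          fir is a leaf — visit fir.
        At fig: go right to aster.
          At aster: go left to tulip.
            tulip is a leaf — visit tulip.
          At aster: no right child.
          Visit aster.
        Visit fig.
      Visit rye.
    At elm: go right to poppy.
      poppy is a leaf — visit poppy.
    Visit elm.
  Visit rose.
At hop: go right to ivy.
  At ivy: go left to bay.
    At bay: no left child.
    At bay: go right to lime.
      lime is a leaf — visit lime.
    Visit bay.
  At ivy: no right child.
  Visit ivy.
Visit hop.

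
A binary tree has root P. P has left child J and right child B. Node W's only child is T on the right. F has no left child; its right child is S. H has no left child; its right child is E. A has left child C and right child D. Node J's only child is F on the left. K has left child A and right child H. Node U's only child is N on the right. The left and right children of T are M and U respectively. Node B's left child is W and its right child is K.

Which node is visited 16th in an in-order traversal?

In-order visits the left subtree, then the node, then the right subtree.
At P: go left to J.
  At J: go left to F.
    At F: no left child.
    Visit F.
    At F: go right to S.
      S is a leaf — visit S.
  Visit J.
  At J: no right child.
Visit P.
At P: go right to B.
  At B: go left to W.
    At W: no left child.
    Visit W.
    At W: go right to T.
      At T: go left to M.
        M is a leaf — visit M.
      Visit T.
      At T: go right to U.
        At U: no left child.
        Visit U.
        At U: go right to N.
          N is a leaf — visit N.
  Visit B.
  At B: go right to K.
    At K: go left to A.
      At A: go left to C.
        C is a leaf — visit C.
      Visit A.
      At A: go right to D.
        D is a leaf — visit D.
    Visit K.
    At K: go right to H.
      At H: no left child.
      Visit H.
      At H: go right to E.
        E is a leaf — visit E.
Full in-order sequence: F, S, J, P, W, M, T, U, N, B, C, A, D, K, H, E.

E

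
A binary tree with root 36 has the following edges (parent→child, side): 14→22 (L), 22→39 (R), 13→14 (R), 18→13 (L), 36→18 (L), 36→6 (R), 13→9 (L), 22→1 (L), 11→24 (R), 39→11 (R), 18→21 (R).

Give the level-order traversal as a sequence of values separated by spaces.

36 18 6 13 21 9 14 22 1 39 11 24

Level-order visits nodes level by level from the root, left to right within each level.
Level 0: 36
Level 1: 18, 6
Level 2: 13, 21
Level 3: 9, 14
Level 4: 22
Level 5: 1, 39
Level 6: 11
Level 7: 24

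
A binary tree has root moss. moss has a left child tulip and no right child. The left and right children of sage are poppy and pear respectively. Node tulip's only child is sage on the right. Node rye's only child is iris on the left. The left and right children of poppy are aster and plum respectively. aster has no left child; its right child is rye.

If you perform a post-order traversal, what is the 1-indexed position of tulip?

Post-order visits the left subtree, then the right subtree, then the node.
At moss: go left to tulip.
  At tulip: no left child.
  At tulip: go right to sage.
    At sage: go left to poppy.
      At poppy: go left to aster.
        At aster: no left child.
        At aster: go right to rye.
          At rye: go left to iris.
            iris is a leaf — visit iris.
          At rye: no right child.
          Visit rye.
        Visit aster.
      At poppy: go right to plum.
        plum is a leaf — visit plum.
      Visit poppy.
    At sage: go right to pear.
      pear is a leaf — visit pear.
    Visit sage.
  Visit tulip.
At moss: no right child.
Visit moss.
Full post-order sequence: iris, rye, aster, plum, poppy, pear, sage, tulip, moss.

8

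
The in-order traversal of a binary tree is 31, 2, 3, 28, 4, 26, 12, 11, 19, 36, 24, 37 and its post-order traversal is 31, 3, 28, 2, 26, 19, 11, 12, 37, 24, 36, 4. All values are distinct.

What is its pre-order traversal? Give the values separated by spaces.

The last element of post-order is the root; it splits in-order into left and right subtrees.
Root 4: left subtree has 4 nodes {31, 2, 3, 28}, right has 7 {26, 12, 11, 19, 36, 24, 37}.
  Root 2: left subtree has 1 node {31}, right has 2 {3, 28}.
    Root 28: left subtree has 1 node {3}, right has 0 { }.
  Root 36: left subtree has 4 nodes {26, 12, 11, 19}, right has 2 {24, 37}.
    Root 12: left subtree has 1 node {26}, right has 2 {11, 19}.
      Root 11: left subtree has 0 nodes { }, right has 1 {19}.
    Root 24: left subtree has 0 nodes { }, right has 1 {37}.

4 2 31 28 3 36 12 26 11 19 24 37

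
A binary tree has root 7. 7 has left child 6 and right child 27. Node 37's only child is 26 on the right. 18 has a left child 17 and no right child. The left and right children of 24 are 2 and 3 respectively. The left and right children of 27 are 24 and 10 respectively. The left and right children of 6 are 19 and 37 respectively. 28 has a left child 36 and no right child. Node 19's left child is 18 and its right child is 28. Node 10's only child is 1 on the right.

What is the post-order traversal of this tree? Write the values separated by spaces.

17 18 36 28 19 26 37 6 2 3 24 1 10 27 7

Post-order visits the left subtree, then the right subtree, then the node.
At 7: go left to 6.
  At 6: go left to 19.
    At 19: go left to 18.
      At 18: go left to 17.
        17 is a leaf — visit 17.
      At 18: no right child.
      Visit 18.
    At 19: go right to 28.
      At 28: go left to 36.
        36 is a leaf — visit 36.
      At 28: no right child.
      Visit 28.
    Visit 19.
  At 6: go right to 37.
    At 37: no left child.
    At 37: go right to 26.
      26 is a leaf — visit 26.
    Visit 37.
  Visit 6.
At 7: go right to 27.
  At 27: go left to 24.
    At 24: go left to 2.
      2 is a leaf — visit 2.
    At 24: go right to 3.
      3 is a leaf — visit 3.
    Visit 24.
  At 27: go right to 10.
    At 10: no left child.
    At 10: go right to 1.
      1 is a leaf — visit 1.
    Visit 10.
  Visit 27.
Visit 7.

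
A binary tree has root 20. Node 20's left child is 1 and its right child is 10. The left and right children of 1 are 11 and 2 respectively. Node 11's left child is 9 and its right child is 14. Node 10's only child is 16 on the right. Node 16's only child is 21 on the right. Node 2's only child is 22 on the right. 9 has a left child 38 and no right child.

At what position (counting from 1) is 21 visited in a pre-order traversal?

11

Pre-order visits the node, then its left subtree, then its right subtree.
Visit 20.
At 20: go left to 1.
  Visit 1.
  At 1: go left to 11.
    Visit 11.
    At 11: go left to 9.
      Visit 9.
      At 9: go left to 38.
        38 is a leaf — visit 38.
      At 9: no right child.
    At 11: go right to 14.
      14 is a leaf — visit 14.
  At 1: go right to 2.
    Visit 2.
    At 2: no left child.
    At 2: go right to 22.
      22 is a leaf — visit 22.
At 20: go right to 10.
  Visit 10.
  At 10: no left child.
  At 10: go right to 16.
    Visit 16.
    At 16: no left child.
    At 16: go right to 21.
      21 is a leaf — visit 21.
Full pre-order sequence: 20, 1, 11, 9, 38, 14, 2, 22, 10, 16, 21.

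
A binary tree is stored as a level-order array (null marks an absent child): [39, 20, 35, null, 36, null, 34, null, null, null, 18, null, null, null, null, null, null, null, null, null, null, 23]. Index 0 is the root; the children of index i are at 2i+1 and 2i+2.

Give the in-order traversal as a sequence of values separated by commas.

In-order visits the left subtree, then the node, then the right subtree.
At 39: go left to 20.
  At 20: no left child.
  Visit 20.
  At 20: go right to 36.
    At 36: no left child.
    Visit 36.
    At 36: go right to 18.
      At 18: go left to 23.
        23 is a leaf — visit 23.
      Visit 18.
      At 18: no right child.
Visit 39.
At 39: go right to 35.
  At 35: no left child.
  Visit 35.
  At 35: go right to 34.
    34 is a leaf — visit 34.

20, 36, 23, 18, 39, 35, 34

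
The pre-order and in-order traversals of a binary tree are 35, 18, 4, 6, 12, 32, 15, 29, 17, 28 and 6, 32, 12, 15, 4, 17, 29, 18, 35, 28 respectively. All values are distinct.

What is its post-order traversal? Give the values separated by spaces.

32 15 12 6 17 29 4 18 28 35

The first element of pre-order is the root; it splits in-order into left and right subtrees.
Root 35: left subtree has 8 nodes {6, 32, 12, 15, 4, 17, 29, 18}, right has 1 {28}.
  Root 18: left subtree has 7 nodes {6, 32, 12, 15, 4, 17, 29}, right has 0 { }.
    Root 4: left subtree has 4 nodes {6, 32, 12, 15}, right has 2 {17, 29}.
      Root 6: left subtree has 0 nodes { }, right has 3 {32, 12, 15}.
        Root 12: left subtree has 1 node {32}, right has 1 {15}.
      Root 29: left subtree has 1 node {17}, right has 0 { }.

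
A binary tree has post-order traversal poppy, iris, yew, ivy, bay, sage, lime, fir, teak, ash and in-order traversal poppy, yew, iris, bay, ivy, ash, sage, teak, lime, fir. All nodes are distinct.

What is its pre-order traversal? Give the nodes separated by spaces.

The last element of post-order is the root; it splits in-order into left and right subtrees.
Root ash: left subtree has 5 nodes {poppy, yew, iris, bay, ivy}, right has 4 {sage, teak, lime, fir}.
  Root bay: left subtree has 3 nodes {poppy, yew, iris}, right has 1 {ivy}.
    Root yew: left subtree has 1 node {poppy}, right has 1 {iris}.
  Root teak: left subtree has 1 node {sage}, right has 2 {lime, fir}.
    Root fir: left subtree has 1 node {lime}, right has 0 { }.

ash bay yew poppy iris ivy teak sage fir lime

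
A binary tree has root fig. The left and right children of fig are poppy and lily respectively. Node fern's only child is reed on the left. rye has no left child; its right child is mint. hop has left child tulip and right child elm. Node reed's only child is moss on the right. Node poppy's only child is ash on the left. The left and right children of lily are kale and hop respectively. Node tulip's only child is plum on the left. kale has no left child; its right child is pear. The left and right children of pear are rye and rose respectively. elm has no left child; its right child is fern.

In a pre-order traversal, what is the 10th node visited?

hop

Pre-order visits the node, then its left subtree, then its right subtree.
Visit fig.
At fig: go left to poppy.
  Visit poppy.
  At poppy: go left to ash.
    ash is a leaf — visit ash.
  At poppy: no right child.
At fig: go right to lily.
  Visit lily.
  At lily: go left to kale.
    Visit kale.
    At kale: no left child.
    At kale: go right to pear.
      Visit pear.
      At pear: go left to rye.
        Visit rye.
        At rye: no left child.
        At rye: go right to mint.
          mint is a leaf — visit mint.
      At pear: go right to rose.
        rose is a leaf — visit rose.
  At lily: go right to hop.
    Visit hop.
    At hop: go left to tulip.
      Visit tulip.
      At tulip: go left to plum.
        plum is a leaf — visit plum.
      At tulip: no right child.
    At hop: go right to elm.
      Visit elm.
      At elm: no left child.
      At elm: go right to fern.
        Visit fern.
        At fern: go left to reed.
          Visit reed.
          At reed: no left child.
          At reed: go right to moss.
            moss is a leaf — visit moss.
        At fern: no right child.
Full pre-order sequence: fig, poppy, ash, lily, kale, pear, rye, mint, rose, hop, tulip, plum, elm, fern, reed, moss.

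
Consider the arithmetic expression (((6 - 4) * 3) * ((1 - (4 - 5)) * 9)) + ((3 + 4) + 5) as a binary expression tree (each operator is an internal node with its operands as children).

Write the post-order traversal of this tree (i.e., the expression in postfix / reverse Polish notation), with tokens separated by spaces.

Post-order on an expression tree gives postfix notation: for each operator, emit left operand, right operand, then the operator.

6 4 - 3 * 1 4 5 - - 9 * * 3 4 + 5 + +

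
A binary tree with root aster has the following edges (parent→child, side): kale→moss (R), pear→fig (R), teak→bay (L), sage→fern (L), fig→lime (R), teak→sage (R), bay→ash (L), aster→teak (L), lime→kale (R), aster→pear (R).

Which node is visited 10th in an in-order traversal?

kale

In-order visits the left subtree, then the node, then the right subtree.
At aster: go left to teak.
  At teak: go left to bay.
    At bay: go left to ash.
      ash is a leaf — visit ash.
    Visit bay.
    At bay: no right child.
  Visit teak.
  At teak: go right to sage.
    At sage: go left to fern.
      fern is a leaf — visit fern.
    Visit sage.
    At sage: no right child.
Visit aster.
At aster: go right to pear.
  At pear: no left child.
  Visit pear.
  At pear: go right to fig.
    At fig: no left child.
    Visit fig.
    At fig: go right to lime.
      At lime: no left child.
      Visit lime.
      At lime: go right to kale.
        At kale: no left child.
        Visit kale.
        At kale: go right to moss.
          moss is a leaf — visit moss.
Full in-order sequence: ash, bay, teak, fern, sage, aster, pear, fig, lime, kale, moss.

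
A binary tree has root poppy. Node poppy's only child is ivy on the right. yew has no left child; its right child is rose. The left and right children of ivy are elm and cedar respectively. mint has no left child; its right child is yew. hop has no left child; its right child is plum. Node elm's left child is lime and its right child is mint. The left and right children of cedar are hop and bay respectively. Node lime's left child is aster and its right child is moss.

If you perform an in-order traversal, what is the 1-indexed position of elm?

In-order visits the left subtree, then the node, then the right subtree.
At poppy: no left child.
Visit poppy.
At poppy: go right to ivy.
  At ivy: go left to elm.
    At elm: go left to lime.
      At lime: go left to aster.
        aster is a leaf — visit aster.
      Visit lime.
      At lime: go right to moss.
        moss is a leaf — visit moss.
    Visit elm.
    At elm: go right to mint.
      At mint: no left child.
      Visit mint.
      At mint: go right to yew.
        At yew: no left child.
        Visit yew.
        At yew: go right to rose.
          rose is a leaf — visit rose.
  Visit ivy.
  At ivy: go right to cedar.
    At cedar: go left to hop.
      At hop: no left child.
      Visit hop.
      At hop: go right to plum.
        plum is a leaf — visit plum.
    Visit cedar.
    At cedar: go right to bay.
      bay is a leaf — visit bay.
Full in-order sequence: poppy, aster, lime, moss, elm, mint, yew, rose, ivy, hop, plum, cedar, bay.

5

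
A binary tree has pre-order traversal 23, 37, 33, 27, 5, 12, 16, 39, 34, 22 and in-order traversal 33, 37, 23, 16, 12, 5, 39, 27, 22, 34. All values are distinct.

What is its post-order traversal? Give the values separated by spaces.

The first element of pre-order is the root; it splits in-order into left and right subtrees.
Root 23: left subtree has 2 nodes {33, 37}, right has 7 {16, 12, 5, 39, 27, 22, 34}.
  Root 37: left subtree has 1 node {33}, right has 0 { }.
  Root 27: left subtree has 4 nodes {16, 12, 5, 39}, right has 2 {22, 34}.
    Root 5: left subtree has 2 nodes {16, 12}, right has 1 {39}.
      Root 12: left subtree has 1 node {16}, right has 0 { }.
    Root 34: left subtree has 1 node {22}, right has 0 { }.

33 37 16 12 39 5 22 34 27 23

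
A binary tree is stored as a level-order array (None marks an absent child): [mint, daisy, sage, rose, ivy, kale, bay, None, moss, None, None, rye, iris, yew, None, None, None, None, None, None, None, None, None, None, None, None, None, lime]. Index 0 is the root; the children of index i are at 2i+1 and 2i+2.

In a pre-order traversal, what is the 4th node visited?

moss

Pre-order visits the node, then its left subtree, then its right subtree.
Visit mint.
At mint: go left to daisy.
  Visit daisy.
  At daisy: go left to rose.
    Visit rose.
    At rose: no left child.
    At rose: go right to moss.
      moss is a leaf — visit moss.
  At daisy: go right to ivy.
    ivy is a leaf — visit ivy.
At mint: go right to sage.
  Visit sage.
  At sage: go left to kale.
    Visit kale.
    At kale: go left to rye.
      rye is a leaf — visit rye.
    At kale: go right to iris.
      iris is a leaf — visit iris.
  At sage: go right to bay.
    Visit bay.
    At bay: go left to yew.
      Visit yew.
      At yew: go left to lime.
        lime is a leaf — visit lime.
      At yew: no right child.
    At bay: no right child.
Full pre-order sequence: mint, daisy, rose, moss, ivy, sage, kale, rye, iris, bay, yew, lime.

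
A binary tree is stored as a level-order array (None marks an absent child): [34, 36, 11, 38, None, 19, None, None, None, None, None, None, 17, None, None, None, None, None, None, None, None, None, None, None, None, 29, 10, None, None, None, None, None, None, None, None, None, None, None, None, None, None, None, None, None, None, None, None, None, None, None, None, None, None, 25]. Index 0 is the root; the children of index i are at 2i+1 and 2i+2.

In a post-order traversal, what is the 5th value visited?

Post-order visits the left subtree, then the right subtree, then the node.
At 34: go left to 36.
  At 36: go left to 38.
    38 is a leaf — visit 38.
  At 36: no right child.
  Visit 36.
At 34: go right to 11.
  At 11: go left to 19.
    At 19: no left child.
    At 19: go right to 17.
      At 17: go left to 29.
        29 is a leaf — visit 29.
      At 17: go right to 10.
        At 10: go left to 25.
          25 is a leaf — visit 25.
        At 10: no right child.
        Visit 10.
      Visit 17.
    Visit 19.
  At 11: no right child.
  Visit 11.
Visit 34.
Full post-order sequence: 38, 36, 29, 25, 10, 17, 19, 11, 34.

10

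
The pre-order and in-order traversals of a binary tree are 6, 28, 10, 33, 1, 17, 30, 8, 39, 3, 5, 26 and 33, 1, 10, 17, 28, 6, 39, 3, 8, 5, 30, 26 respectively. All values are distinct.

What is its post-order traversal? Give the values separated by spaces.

1 33 17 10 28 3 39 5 8 26 30 6

The first element of pre-order is the root; it splits in-order into left and right subtrees.
Root 6: left subtree has 5 nodes {33, 1, 10, 17, 28}, right has 6 {39, 3, 8, 5, 30, 26}.
  Root 28: left subtree has 4 nodes {33, 1, 10, 17}, right has 0 { }.
    Root 10: left subtree has 2 nodes {33, 1}, right has 1 {17}.
      Root 33: left subtree has 0 nodes { }, right has 1 {1}.
  Root 30: left subtree has 4 nodes {39, 3, 8, 5}, right has 1 {26}.
    Root 8: left subtree has 2 nodes {39, 3}, right has 1 {5}.
      Root 39: left subtree has 0 nodes { }, right has 1 {3}.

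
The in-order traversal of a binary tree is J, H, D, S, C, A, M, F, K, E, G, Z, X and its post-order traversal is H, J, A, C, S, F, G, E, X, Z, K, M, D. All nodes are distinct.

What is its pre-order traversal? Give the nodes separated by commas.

D, J, H, M, S, C, A, K, F, Z, E, G, X

The last element of post-order is the root; it splits in-order into left and right subtrees.
Root D: left subtree has 2 nodes {J, H}, right has 10 {S, C, A, M, F, K, E, G, Z, X}.
  Root J: left subtree has 0 nodes { }, right has 1 {H}.
  Root M: left subtree has 3 nodes {S, C, A}, right has 6 {F, K, E, G, Z, X}.
    Root S: left subtree has 0 nodes { }, right has 2 {C, A}.
      Root C: left subtree has 0 nodes { }, right has 1 {A}.
    Root K: left subtree has 1 node {F}, right has 4 {E, G, Z, X}.
      Root Z: left subtree has 2 nodes {E, G}, right has 1 {X}.
        Root E: left subtree has 0 nodes { }, right has 1 {G}.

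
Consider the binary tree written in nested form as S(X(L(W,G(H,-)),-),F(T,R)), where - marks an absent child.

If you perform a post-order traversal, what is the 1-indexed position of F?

Post-order visits the left subtree, then the right subtree, then the node.
At S: go left to X.
  At X: go left to L.
    At L: go left to W.
      W is a leaf — visit W.
    At L: go right to G.
      At G: go left to H.
        H is a leaf — visit H.
      At G: no right child.
      Visit G.
    Visit L.
  At X: no right child.
  Visit X.
At S: go right to F.
  At F: go left to T.
    T is a leaf — visit T.
  At F: go right to R.
    R is a leaf — visit R.
  Visit F.
Visit S.
Full post-order sequence: W, H, G, L, X, T, R, F, S.

8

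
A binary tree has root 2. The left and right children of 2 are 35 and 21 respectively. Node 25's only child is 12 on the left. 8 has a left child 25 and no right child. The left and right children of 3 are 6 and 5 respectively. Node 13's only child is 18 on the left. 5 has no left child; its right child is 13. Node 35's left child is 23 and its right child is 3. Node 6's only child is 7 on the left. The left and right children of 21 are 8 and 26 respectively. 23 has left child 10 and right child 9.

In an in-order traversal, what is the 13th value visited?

25

In-order visits the left subtree, then the node, then the right subtree.
At 2: go left to 35.
  At 35: go left to 23.
    At 23: go left to 10.
      10 is a leaf — visit 10.
    Visit 23.
    At 23: go right to 9.
      9 is a leaf — visit 9.
  Visit 35.
  At 35: go right to 3.
    At 3: go left to 6.
      At 6: go left to 7.
        7 is a leaf — visit 7.
      Visit 6.
      At 6: no right child.
    Visit 3.
    At 3: go right to 5.
      At 5: no left child.
      Visit 5.
      At 5: go right to 13.
        At 13: go left to 18.
          18 is a leaf — visit 18.
        Visit 13.
        At 13: no right child.
Visit 2.
At 2: go right to 21.
  At 21: go left to 8.
    At 8: go left to 25.
      At 25: go left to 12.
        12 is a leaf — visit 12.
      Visit 25.
      At 25: no right child.
    Visit 8.
    At 8: no right child.
  Visit 21.
  At 21: go right to 26.
    26 is a leaf — visit 26.
Full in-order sequence: 10, 23, 9, 35, 7, 6, 3, 5, 18, 13, 2, 12, 25, 8, 21, 26.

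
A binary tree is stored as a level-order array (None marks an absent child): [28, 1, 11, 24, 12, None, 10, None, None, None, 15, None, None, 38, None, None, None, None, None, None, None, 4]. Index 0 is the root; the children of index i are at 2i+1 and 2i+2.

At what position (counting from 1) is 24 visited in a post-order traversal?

Post-order visits the left subtree, then the right subtree, then the node.
At 28: go left to 1.
  At 1: go left to 24.
    24 is a leaf — visit 24.
  At 1: go right to 12.
    At 12: no left child.
    At 12: go right to 15.
      At 15: go left to 4.
        4 is a leaf — visit 4.
      At 15: no right child.
      Visit 15.
    Visit 12.
  Visit 1.
At 28: go right to 11.
  At 11: no left child.
  At 11: go right to 10.
    At 10: go left to 38.
      38 is a leaf — visit 38.
    At 10: no right child.
    Visit 10.
  Visit 11.
Visit 28.
Full post-order sequence: 24, 4, 15, 12, 1, 38, 10, 11, 28.

1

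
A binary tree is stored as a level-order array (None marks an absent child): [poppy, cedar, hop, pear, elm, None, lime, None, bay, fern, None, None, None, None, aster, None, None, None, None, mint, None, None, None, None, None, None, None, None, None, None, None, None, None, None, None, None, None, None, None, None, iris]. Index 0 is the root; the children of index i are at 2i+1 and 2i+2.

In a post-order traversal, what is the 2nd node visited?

Post-order visits the left subtree, then the right subtree, then the node.
At poppy: go left to cedar.
  At cedar: go left to pear.
    At pear: no left child.
    At pear: go right to bay.
      bay is a leaf — visit bay.
    Visit pear.
  At cedar: go right to elm.
    At elm: go left to fern.
      At fern: go left to mint.
        At mint: no left child.
        At mint: go right to iris.
          iris is a leaf — visit iris.
        Visit mint.
      At fern: no right child.
      Visit fern.
    At elm: no right child.
    Visit elm.
  Visit cedar.
At poppy: go right to hop.
  At hop: no left child.
  At hop: go right to lime.
    At lime: no left child.
    At lime: go right to aster.
      aster is a leaf — visit aster.
    Visit lime.
  Visit hop.
Visit poppy.
Full post-order sequence: bay, pear, iris, mint, fern, elm, cedar, aster, lime, hop, poppy.

pear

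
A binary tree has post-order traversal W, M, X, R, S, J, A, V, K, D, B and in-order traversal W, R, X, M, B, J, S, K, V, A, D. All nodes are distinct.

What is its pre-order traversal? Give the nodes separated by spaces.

The last element of post-order is the root; it splits in-order into left and right subtrees.
Root B: left subtree has 4 nodes {W, R, X, M}, right has 6 {J, S, K, V, A, D}.
  Root R: left subtree has 1 node {W}, right has 2 {X, M}.
    Root X: left subtree has 0 nodes { }, right has 1 {M}.
  Root D: left subtree has 5 nodes {J, S, K, V, A}, right has 0 { }.
    Root K: left subtree has 2 nodes {J, S}, right has 2 {V, A}.
      Root J: left subtree has 0 nodes { }, right has 1 {S}.
      Root V: left subtree has 0 nodes { }, right has 1 {A}.

B R W X M D K J S V A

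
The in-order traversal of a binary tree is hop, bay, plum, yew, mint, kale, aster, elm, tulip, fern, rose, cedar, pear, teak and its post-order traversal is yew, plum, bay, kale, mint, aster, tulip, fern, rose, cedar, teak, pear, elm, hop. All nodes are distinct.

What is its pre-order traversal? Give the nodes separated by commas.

The last element of post-order is the root; it splits in-order into left and right subtrees.
Root hop: left subtree has 0 nodes { }, right has 13 {bay, plum, yew, mint, kale, aster, elm, tulip, fern, rose, cedar, pear, teak}.
  Root elm: left subtree has 6 nodes {bay, plum, yew, mint, kale, aster}, right has 6 {tulip, fern, rose, cedar, pear, teak}.
    Root aster: left subtree has 5 nodes {bay, plum, yew, mint, kale}, right has 0 { }.
      Root mint: left subtree has 3 nodes {bay, plum, yew}, right has 1 {kale}.
        Root bay: left subtree has 0 nodes { }, right has 2 {plum, yew}.
          Root plum: left subtree has 0 nodes { }, right has 1 {yew}.
    Root pear: left subtree has 4 nodes {tulip, fern, rose, cedar}, right has 1 {teak}.
      Root cedar: left subtree has 3 nodes {tulip, fern, rose}, right has 0 { }.
        Root rose: left subtree has 2 nodes {tulip, fern}, right has 0 { }.
          Root fern: left subtree has 1 node {tulip}, right has 0 { }.

hop, elm, aster, mint, bay, plum, yew, kale, pear, cedar, rose, fern, tulip, teak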